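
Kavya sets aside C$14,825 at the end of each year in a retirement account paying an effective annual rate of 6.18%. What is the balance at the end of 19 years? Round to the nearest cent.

FV = 14825 × [(1+0.0618)^19 − 1] / 0.0618 = 14825 × 34.380651 = 509,693.1576

C$509,693.16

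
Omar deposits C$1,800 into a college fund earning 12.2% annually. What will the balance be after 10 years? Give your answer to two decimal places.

1,800 × (1+0.122)^10 = 1,800 × 3.161758 = 5,691.1637

C$5,691.16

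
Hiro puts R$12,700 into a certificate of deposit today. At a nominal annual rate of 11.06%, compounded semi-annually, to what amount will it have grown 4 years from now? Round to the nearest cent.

i = 0.1106/2 = 0.0553 per half-year; n = 4·2 = 8.
FV = PV·(1+i)^n = 12,700 × 1.538181 = 19,534.9015

R$19,534.90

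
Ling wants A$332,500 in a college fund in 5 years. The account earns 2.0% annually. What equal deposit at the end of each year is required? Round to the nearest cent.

PMT = 332500 / ( [(1+0.02)^5 − 1] / 0.02 ) = 332500 / 5.204040 = 63,892.6660

A$63,892.67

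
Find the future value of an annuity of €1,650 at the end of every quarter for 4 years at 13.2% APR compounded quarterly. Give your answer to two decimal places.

i = 0.132/4 = 0.033 per quarter; n = 4·4 = 16.
FV = 1650 × [(1+0.033)^16 − 1] / 0.033 = 1650 × 20.640754 = 34,057.2444

€34,057.24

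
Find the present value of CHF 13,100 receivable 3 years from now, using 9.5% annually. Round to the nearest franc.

PV = FV·(1+i)^(−n) = 13,100 × 0.761654 = 9,977.6655

CHF 9,978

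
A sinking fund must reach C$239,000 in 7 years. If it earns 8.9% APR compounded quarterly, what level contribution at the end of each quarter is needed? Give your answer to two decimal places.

With 4 periods per year: i = 0.02225, n = 28.
PMT = 239000 / ( [(1+0.02225)^28 − 1] / 0.02225 ) = 239000 / 38.284154 = 6,242.7918

C$6,242.79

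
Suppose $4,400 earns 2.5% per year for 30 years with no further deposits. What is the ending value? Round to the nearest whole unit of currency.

$9,229

FV = PV·(1+i)^n = 4,400 × 2.097568 = 9,229.2973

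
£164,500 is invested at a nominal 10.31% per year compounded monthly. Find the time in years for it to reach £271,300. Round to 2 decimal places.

4.87 years

Periodic rate i = 0.1031/12 = 0.00859167.
n = ln(271300/164500) / ln(1+0.00859167) = ln(1.64924) / 0.008555 = 58.4823 months
= 58.4823/12 years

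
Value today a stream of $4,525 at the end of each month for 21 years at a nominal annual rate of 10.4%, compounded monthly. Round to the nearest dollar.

With 12 periods per year: i = 0.00866667, n = 252.
PV = 4525 × [1 − (1+0.00866667)^(−252)] / 0.00866667 = 4525 × 102.270611 = 462,774.5144

$462,775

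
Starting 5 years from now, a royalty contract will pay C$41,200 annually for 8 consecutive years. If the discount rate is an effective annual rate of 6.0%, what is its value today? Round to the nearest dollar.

C$202,652

PV at t=4 (ordinary 8-year annuity): 41200 × a(8|0.06) = 41200 × 6.209794 = 255,843.5050
Discount back 4 years: 255,843.5050 × (1+0.06)^(−4) = 255,843.5050 × 0.792094 = 202,652.0191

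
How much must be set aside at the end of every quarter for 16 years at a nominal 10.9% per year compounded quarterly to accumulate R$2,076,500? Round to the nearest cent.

R$12,332.58

i = 0.109/4 = 0.02725 per quarter; n = 16·4 = 64.
FV-annuity factor = 168.375093; PMT = 2.0765e+06 / 168.375093 = 12,332.5841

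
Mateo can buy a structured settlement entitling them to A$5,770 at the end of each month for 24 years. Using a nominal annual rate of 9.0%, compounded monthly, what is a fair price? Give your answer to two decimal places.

A$679,891.90

Periodic rate i = 0.09/12 = 0.0075; n = 24 × 12 = 288 periods.
PV = PMT · [1 − (1+i)^(−n)] / i = 5770 · 117.832218 = 679,891.8973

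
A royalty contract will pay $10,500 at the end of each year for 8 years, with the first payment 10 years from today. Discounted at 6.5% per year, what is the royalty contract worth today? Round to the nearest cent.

Value one period before first payment (t=9): 10500 × [1 − (1+0.065)^(−8)] / 0.065 = 10500 × 6.088751 = 63,931.8851
PV₀ = 63,931.8851 / (1+0.065)^9 = 63,931.8851 / 1.762570 = 36,271.9614

$36,271.96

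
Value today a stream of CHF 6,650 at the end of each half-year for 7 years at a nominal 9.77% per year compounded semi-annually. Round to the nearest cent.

CHF 66,312.64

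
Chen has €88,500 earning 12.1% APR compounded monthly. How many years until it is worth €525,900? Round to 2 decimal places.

Periodic rate i = 0.121/12 = 0.0100833.
(1+i)^n = 525900/88500 = 5.94237, so n = ln 5.94237 / ln 1.01008 = 177.6276 months
= 177.6276/12 years

14.80 years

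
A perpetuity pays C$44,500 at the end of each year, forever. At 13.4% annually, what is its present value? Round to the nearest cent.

C$332,089.55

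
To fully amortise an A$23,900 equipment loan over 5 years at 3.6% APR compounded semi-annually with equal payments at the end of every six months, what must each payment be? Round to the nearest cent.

A$2,632.94

i = 0.036/2 = 0.018 per half-year; n = 5·2 = 10.
PMT = 23900 / ( [1 − (1+0.018)^(−10)] / 0.018 ) = 23900 / 9.077311 = 2,632.9383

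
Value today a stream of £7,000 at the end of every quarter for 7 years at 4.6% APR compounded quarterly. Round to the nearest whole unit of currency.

With 4 periods per year: i = 0.0115, n = 28.
Annuity factor a(28|0.0115) = 23.823392; PV = 7000 × 23.823392 = 166,763.7427

£166,764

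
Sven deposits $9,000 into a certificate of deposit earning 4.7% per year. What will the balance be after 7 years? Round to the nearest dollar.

$12,413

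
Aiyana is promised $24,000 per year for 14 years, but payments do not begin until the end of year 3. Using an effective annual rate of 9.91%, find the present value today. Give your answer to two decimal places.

$147,076.24

PV at t=2 (ordinary 14-year annuity): 24000 × a(14|0.0991) = 24000 × 7.402965 = 177,671.1561
Discount back 2 years: 177,671.1561 × (1+0.0991)^(−2) = 177,671.1561 × 0.827800 = 147,076.2380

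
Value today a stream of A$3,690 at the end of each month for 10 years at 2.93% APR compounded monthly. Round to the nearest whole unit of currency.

Periodic rate i = 0.0293/12 = 0.00244167; n = 10 × 12 = 120 periods.
PV = PMT · [1 − (1+i)^(−n)] / i = 3690 · 103.909102 = 383,424.5854

A$383,425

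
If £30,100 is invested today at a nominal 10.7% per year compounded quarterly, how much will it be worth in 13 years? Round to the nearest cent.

With 4 periods per year: i = 0.02675, n = 52.
FV = PV·(1+i)^n = 30,100 × 3.946072 = 118,776.7656

£118,776.77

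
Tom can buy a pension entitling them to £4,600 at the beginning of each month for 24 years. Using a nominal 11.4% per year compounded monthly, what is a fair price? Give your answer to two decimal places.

i = 0.114/12 = 0.0095 per month; n = 24·12 = 288.
PV = PMT · [1 − (1+i)^(−n)] / i × (1+i) = 4600 · 99.284665 = 456,709.4610
(annuity-due: payments at period start, so ×(1+i).)

£456,709.46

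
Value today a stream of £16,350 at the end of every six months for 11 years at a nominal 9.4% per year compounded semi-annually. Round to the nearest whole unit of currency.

£221,226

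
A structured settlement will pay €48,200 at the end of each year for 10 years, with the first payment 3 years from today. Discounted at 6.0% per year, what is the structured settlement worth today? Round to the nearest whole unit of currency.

€315,732

Value one period before first payment (t=2): 48200 × [1 − (1+0.06)^(−10)] / 0.06 = 48200 × 7.360087 = 354,756.1959
PV₀ = 354,756.1959 / (1+0.06)^2 = 354,756.1959 / 1.123600 = 315,731.7514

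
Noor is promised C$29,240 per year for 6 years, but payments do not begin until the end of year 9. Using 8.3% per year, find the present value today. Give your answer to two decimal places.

Value one period before first payment (t=8): 29240 × [1 − (1+0.083)^(−6)] / 0.083 = 29240 × 4.581107 = 133,951.5546
Discount back 8 years: 133,951.5546 × (1+0.083)^(−8) = 133,951.5546 × 0.528412 = 70,781.5560

C$70,781.56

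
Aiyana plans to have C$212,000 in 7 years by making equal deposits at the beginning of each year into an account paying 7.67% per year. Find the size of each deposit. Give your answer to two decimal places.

C$22,290.82

FV-annuity factor × (1+i) = 9.510641; PMT = 212000 / 9.510641 = 22,290.8211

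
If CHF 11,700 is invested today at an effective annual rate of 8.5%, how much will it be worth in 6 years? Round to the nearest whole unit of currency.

CHF 19,088

11,700 × (1+0.085)^6 = 11,700 × 1.631468 = 19,088.1699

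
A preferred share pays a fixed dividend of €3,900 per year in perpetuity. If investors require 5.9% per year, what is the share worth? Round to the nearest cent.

€66,101.69

PV = C/r = 3900/0.059 = 66,101.6949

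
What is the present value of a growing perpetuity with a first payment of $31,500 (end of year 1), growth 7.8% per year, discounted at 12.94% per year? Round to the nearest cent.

$612,840.47

PV = PMT / (i − g) = 31500 / (0.1294 − 0.078) = 31500 / 0.051400 = 612,840.4669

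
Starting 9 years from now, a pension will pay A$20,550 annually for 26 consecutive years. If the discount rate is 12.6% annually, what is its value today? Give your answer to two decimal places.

Value one period before first payment (t=8): 20550 × [1 − (1+0.126)^(−26)] / 0.126 = 20550 × 7.573738 = 155,640.3157
Discount back 8 years: 155,640.3157 × (1+0.126)^(−8) = 155,640.3157 × 0.386984 = 60,230.2934

A$60,230.29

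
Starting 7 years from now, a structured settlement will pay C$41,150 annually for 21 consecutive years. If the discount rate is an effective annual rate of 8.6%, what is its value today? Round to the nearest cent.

C$240,092.26

Value one period before first payment (t=6): 41150 × [1 − (1+0.086)^(−21)] / 0.086 = 41150 × 9.571660 = 393,873.8204
PV₀ = 393,873.8204 / (1+0.086)^6 = 393,873.8204 / 1.640510 = 240,092.2624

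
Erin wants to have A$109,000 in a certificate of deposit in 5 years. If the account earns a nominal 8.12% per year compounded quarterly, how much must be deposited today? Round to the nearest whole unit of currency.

i = 0.0812/4 = 0.0203 per quarter; n = 5·4 = 20.
PV = 109,000 / (1 + 0.0203)^20 = 109,000 / 1.494713 = 72,923.7116

A$72,924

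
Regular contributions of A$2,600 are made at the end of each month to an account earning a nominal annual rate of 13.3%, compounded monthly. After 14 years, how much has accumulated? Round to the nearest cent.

A$1,259,964.79

i = 0.133/12 = 0.0110833 per month; n = 14·12 = 168.
FV = PMT · [(1+i)^n − 1] / i = 2600 · 484.601842 = 1,259,964.7889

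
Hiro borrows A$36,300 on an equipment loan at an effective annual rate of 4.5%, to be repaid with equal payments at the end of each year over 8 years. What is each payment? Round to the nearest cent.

A$5,503.43

Annuity-PV factor = 6.595886; PMT = 36300 / 6.595886 = 5,503.4304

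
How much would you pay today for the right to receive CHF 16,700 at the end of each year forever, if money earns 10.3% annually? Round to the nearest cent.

PV = PMT / i = 16700 / 0.103 = 162,135.9223

CHF 162,135.92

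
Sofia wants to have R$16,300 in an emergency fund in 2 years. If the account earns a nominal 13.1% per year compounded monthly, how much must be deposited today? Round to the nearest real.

R$12,561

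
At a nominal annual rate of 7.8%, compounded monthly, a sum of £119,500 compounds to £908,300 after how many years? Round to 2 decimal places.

26.09 years

Periodic rate i = 0.078/12 = 0.0065.
n = ln(908300/119500) / ln(1+0.0065) = ln(7.60084) / 0.006479 = 313.0528 months
= 313.0528/12 years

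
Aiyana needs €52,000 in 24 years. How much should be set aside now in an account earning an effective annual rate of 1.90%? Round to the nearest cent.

PV = 52,000 / (1 + 0.019)^24 = 52,000 / 1.571015 = 33,099.6139

€33,099.61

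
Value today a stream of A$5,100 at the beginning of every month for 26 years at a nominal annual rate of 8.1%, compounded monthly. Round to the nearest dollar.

With 12 periods per year: i = 0.00675, n = 312.
PV = 5100 × [1 − (1+0.00675)^(−312)] / 0.00675 × (1+i) = 5100 × 130.864337 = 667,408.1197
(Beginning-of-period payments → annuity-due factor ×(1+i).)

A$667,408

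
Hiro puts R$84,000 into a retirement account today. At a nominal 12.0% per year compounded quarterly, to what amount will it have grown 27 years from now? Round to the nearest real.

R$2,045,029

With 4 periods per year: i = 0.03, n = 108.
84,000 × (1+0.03)^108 = 84,000 × 24.345588 = 2,045,029.3919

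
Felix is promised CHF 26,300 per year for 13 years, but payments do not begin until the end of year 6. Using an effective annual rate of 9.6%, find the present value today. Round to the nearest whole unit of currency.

CHF 120,620

Value one period before first payment (t=5): 26300 × [1 − (1+0.096)^(−13)] / 0.096 = 26300 × 7.252994 = 190,753.7382
Discount back 5 years: 190,753.7382 × (1+0.096)^(−5) = 190,753.7382 × 0.632335 = 120,620.2674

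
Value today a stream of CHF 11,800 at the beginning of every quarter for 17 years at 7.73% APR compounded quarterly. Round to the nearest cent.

CHF 453,047.09

Periodic rate i = 0.0773/4 = 0.019325; n = 17 × 4 = 68 periods.
PV = 11800 × [1 − (1+0.019325)^(−68)] / 0.019325 × (1+i) = 11800 × 38.393822 = 453,047.0938
Payments are at the start of each period, so multiply by (1+i).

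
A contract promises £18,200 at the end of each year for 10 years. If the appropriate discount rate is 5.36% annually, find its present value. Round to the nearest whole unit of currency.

PV = 18200 × [1 − (1+0.0536)^(−10)] / 0.0536 = 18200 × 7.588501 = 138,110.7239

£138,111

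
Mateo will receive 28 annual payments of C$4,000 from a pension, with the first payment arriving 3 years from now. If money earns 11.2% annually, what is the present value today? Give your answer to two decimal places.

PV at t=2 (ordinary 28-year annuity): 4000 × a(28|0.112) = 4000 × 8.471643 = 33,886.5730
Discount back 2 years: 33,886.5730 × (1+0.112)^(−2) = 33,886.5730 × 0.808706 = 27,404.2598

C$27,404.26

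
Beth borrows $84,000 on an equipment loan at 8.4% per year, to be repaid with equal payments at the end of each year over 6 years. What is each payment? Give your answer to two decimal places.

PMT = 84000 / ( [1 − (1+0.084)^(−6)] / 0.084 ) = 84000 / 4.567314 = 18,391.5529

$18,391.55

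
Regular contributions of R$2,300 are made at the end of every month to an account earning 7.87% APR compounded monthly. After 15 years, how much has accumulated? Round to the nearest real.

With 12 periods per year: i = 0.00655833, n = 180.
Accumulation factor s(180|0.00655833) = 342.080298; FV = 2300 × 342.080298 = 786,784.6858

R$786,785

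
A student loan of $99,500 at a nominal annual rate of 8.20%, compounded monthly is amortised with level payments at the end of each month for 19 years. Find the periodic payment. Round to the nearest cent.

$862.48

With 12 periods per year: i = 0.00683333, n = 228.
PMT = 99500 / ( [1 − (1+0.00683333)^(−228)] / 0.00683333 ) = 99500 / 115.364565 = 862.4832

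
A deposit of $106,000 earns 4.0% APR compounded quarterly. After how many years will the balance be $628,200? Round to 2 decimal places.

Periodic rate i = 0.04/4 = 0.01.
(1+i)^n = 628200/106000 = 5.92642, so n = ln 5.92642 / ln 1.01 = 178.8302 quarters
= 178.8302/4 years

44.71 years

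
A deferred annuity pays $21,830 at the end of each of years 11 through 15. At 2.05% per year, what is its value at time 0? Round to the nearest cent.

$83,875.18

Value one period before first payment (t=10): 21830 × [1 − (1+0.0205)^(−5)] / 0.0205 = 21830 × 4.706627 = 102,745.6719
PV₀ = 102,745.6719 / (1+0.0205)^10 = 102,745.6719 / 1.224983 = 83,875.1763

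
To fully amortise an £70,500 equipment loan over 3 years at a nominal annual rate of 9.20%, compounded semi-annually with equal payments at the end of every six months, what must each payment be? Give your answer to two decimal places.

£13,712.56

Periodic rate i = 0.092/2 = 0.046; n = 3 × 2 = 6 periods.
Annuity-PV factor = 5.141272; PMT = 70500 / 5.141272 = 13,712.5604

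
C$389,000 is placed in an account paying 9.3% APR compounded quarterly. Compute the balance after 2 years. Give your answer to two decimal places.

With 4 periods per year: i = 0.02325, n = 8.
389,000 × (1+0.02325)^8 = 389,000 × 1.201860 = 467,523.6963

C$467,523.70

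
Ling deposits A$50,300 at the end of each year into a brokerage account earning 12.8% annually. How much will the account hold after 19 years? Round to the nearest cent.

A$3,481,667.25

Accumulation factor s(19|0.128) = 69.218037; FV = 50300 × 69.218037 = 3,481,667.2450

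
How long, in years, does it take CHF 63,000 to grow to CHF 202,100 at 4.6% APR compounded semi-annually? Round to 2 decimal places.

25.63 years

Periodic rate i = 0.046/2 = 0.023.
n = ln(202100/63000) / ln(1+0.023) = ln(3.20794) / 0.022739 = 51.2601 half-years
= 51.2601/2 years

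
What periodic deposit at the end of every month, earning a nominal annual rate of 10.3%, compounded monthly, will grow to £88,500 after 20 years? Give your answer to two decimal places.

Periodic rate i = 0.103/12 = 0.00858333; n = 20 × 12 = 240 periods.
FV-annuity factor = 789.588529; PMT = 88500 / 789.588529 = 112.0837

£112.08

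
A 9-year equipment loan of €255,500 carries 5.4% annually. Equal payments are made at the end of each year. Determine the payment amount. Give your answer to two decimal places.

€36,589.36

Annuity-PV factor = 6.982904; PMT = 255500 / 6.982904 = 36,589.3627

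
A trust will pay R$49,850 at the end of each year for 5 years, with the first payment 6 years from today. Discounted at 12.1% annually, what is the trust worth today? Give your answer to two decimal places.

R$101,260.56

Value one period before first payment (t=5): 49850 × [1 − (1+0.121)^(−5)] / 0.121 = 49850 × 3.595864 = 179,253.8141
Discount back 5 years: 179,253.8141 × (1+0.121)^(−5) = 179,253.8141 × 0.564900 = 101,260.5641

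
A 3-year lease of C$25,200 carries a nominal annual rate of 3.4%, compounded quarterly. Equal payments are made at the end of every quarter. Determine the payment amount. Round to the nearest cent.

C$2,217.83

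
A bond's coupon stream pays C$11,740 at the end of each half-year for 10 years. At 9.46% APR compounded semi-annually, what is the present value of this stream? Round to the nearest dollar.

Periodic rate i = 0.0946/2 = 0.0473; n = 10 × 2 = 20 periods.
Annuity factor a(20|0.0473) = 12.752522; PV = 11740 × 12.752522 = 149,714.6044

C$149,715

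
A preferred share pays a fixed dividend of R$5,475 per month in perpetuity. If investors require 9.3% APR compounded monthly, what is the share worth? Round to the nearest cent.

R$706,451.61

Periodic rate i = 0.093/12 = 0.00775.
PV = C/r = 5475/0.00775 = 706,451.6129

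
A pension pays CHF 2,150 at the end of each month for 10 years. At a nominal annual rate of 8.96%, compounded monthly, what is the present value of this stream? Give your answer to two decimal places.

CHF 170,015.05

i = 0.0896/12 = 0.00746667 per month; n = 10·12 = 120.
PV = 2150 × [1 − (1+0.00746667)^(−120)] / 0.00746667 = 2150 × 79.076765 = 170,015.0451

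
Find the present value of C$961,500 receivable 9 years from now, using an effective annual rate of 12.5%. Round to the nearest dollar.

C$333,101

Discount factor = (1+0.125)^(−9) = 0.346439; PV = 961,500 × 0.346439 = 333,101.4986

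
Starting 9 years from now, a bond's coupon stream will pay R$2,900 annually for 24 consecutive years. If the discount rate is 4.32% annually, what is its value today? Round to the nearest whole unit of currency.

R$30,516

Value one period before first payment (t=8): 2900 × [1 − (1+0.0432)^(−24)] / 0.0432 = 2900 × 14.759454 = 42,802.4160
PV₀ = 42,802.4160 / (1+0.0432)^8 = 42,802.4160 / 1.402622 = 30,516.0035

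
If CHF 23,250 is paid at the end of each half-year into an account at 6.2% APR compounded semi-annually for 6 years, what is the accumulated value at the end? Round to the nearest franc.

With 2 periods per year: i = 0.031, n = 12.
FV = PMT · [(1+i)^n − 1] / i = 23250 · 14.272925 = 331,845.5096

CHF 331,846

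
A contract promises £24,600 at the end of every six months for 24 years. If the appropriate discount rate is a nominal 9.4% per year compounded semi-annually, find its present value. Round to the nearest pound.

£465,675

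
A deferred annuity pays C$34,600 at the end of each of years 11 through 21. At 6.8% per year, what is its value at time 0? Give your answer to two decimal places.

C$135,733.15

PV at t=10 (ordinary 11-year annuity): 34600 × a(11|0.068) = 34600 × 7.573948 = 262,058.6175
Discount back 10 years: 262,058.6175 × (1+0.068)^(−10) = 262,058.6175 × 0.517950 = 135,733.1470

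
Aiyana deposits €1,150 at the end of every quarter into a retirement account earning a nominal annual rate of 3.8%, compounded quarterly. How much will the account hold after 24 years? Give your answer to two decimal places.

With 4 periods per year: i = 0.0095, n = 96.
FV = PMT · [(1+i)^n − 1] / i = 1150 · 155.642459 = 178,988.8283

€178,988.83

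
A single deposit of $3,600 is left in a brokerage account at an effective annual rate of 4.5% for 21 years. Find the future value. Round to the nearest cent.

$9,072.87

FV = 3,600 × (1 + 0.045)^21 = 9,072.8682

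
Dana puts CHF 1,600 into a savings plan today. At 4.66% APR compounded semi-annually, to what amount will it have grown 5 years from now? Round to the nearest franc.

With 2 periods per year: i = 0.0233, n = 10.
FV = PV·(1+i)^n = 1,600 × 1.259012 = 2,014.4186

CHF 2,014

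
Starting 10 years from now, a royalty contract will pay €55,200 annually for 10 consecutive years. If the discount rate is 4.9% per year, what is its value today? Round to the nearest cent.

Value one period before first payment (t=9): 55200 × [1 − (1+0.049)^(−10)] / 0.049 = 55200 × 7.759372 = 428,317.3147
PV₀ = 428,317.3147 / (1+0.049)^9 = 428,317.3147 / 1.538082 = 278,475.0158

€278,475.02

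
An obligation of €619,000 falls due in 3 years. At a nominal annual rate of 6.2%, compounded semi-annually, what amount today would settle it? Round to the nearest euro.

i = 0.062/2 = 0.031 per half-year; n = 3·2 = 6.
Discount factor = (1+0.031)^(−6) = 0.832622; PV = 619,000 × 0.832622 = 515,393.1680

€515,393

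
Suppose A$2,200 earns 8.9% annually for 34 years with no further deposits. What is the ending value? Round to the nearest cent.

A$39,936.55

FV = 2,200 × (1 + 0.089)^34 = 39,936.5544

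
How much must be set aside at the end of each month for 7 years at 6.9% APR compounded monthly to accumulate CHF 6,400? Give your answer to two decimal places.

CHF 59.48

Periodic rate i = 0.069/12 = 0.00575; n = 7 × 12 = 84 periods.
FV-annuity factor = 107.598119; PMT = 6400 / 107.598119 = 59.4806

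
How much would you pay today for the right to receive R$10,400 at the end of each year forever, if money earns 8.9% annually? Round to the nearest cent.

R$116,853.93

PV = PMT / i = 10400 / 0.089 = 116,853.9326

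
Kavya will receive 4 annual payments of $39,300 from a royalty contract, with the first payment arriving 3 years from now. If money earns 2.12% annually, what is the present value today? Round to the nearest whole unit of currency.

Value one period before first payment (t=2): 39300 × [1 − (1+0.0212)^(−4)] / 0.0212 = 39300 × 3.796666 = 149,208.9847
PV₀ = 149,208.9847 / (1+0.0212)^2 = 149,208.9847 / 1.042849 = 143,078.1655

$143,078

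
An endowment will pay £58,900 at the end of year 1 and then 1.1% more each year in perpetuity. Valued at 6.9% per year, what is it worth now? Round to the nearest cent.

PV = D₁/(r − g) = 58900/(0.069 − 0.011) = 1,015,517.2414

£1,015,517.24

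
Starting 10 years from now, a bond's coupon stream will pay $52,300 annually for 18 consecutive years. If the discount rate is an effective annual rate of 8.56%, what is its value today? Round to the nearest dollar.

Value one period before first payment (t=9): 52300 × [1 − (1+0.0856)^(−18)] / 0.0856 = 52300 × 9.018642 = 471,674.9625
Discount back 9 years: 471,674.9625 × (1+0.0856)^(−9) = 471,674.9625 × 0.477498 = 225,223.8156

$225,224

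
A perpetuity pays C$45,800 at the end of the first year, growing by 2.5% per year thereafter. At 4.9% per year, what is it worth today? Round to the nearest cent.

PV = PMT / (i − g) = 45800 / (0.049 − 0.025) = 45800 / 0.024000 = 1,908,333.3333

C$1,908,333.33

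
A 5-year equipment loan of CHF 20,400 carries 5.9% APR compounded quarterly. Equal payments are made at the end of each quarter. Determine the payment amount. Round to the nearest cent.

CHF 1,185.29

i = 0.059/4 = 0.01475 per quarter; n = 5·4 = 20.
Annuity-PV factor = 17.211025; PMT = 20400 / 17.211025 = 1,185.2868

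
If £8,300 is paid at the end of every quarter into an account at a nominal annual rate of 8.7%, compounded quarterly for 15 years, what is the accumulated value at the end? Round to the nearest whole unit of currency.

With 4 periods per year: i = 0.02175, n = 60.
Accumulation factor s(60|0.02175) = 121.216539; FV = 8300 × 121.216539 = 1,006,097.2777

£1,006,097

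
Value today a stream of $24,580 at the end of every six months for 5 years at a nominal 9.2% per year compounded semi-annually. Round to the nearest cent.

i = 0.092/2 = 0.046 per half-year; n = 5·2 = 10.
PV = 24580 × [1 − (1+0.046)^(−10)] / 0.046 = 24580 × 7.873956 = 193,541.8500

$193,541.85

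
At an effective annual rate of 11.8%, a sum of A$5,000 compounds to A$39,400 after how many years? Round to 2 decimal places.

18.51 years

n = ln(39400/5000) / ln(1+0.118) = ln(7.88000) / 0.111541 = 18.5073 years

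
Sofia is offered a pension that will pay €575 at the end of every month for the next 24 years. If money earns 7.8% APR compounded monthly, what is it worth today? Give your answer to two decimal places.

i = 0.078/12 = 0.0065 per month; n = 24·12 = 288.
PV = PMT · [1 − (1+i)^(−n)] / i = 575 · 130.038411 = 74,772.0862

€74,772.09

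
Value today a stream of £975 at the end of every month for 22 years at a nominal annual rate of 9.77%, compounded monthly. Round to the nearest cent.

£105,674.49

Periodic rate i = 0.0977/12 = 0.00814167; n = 22 × 12 = 264 periods.
PV = 975 × [1 − (1+0.00814167)^(−264)] / 0.00814167 = 975 × 108.384095 = 105,674.4929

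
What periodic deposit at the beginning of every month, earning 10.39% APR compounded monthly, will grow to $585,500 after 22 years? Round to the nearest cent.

i = 0.1039/12 = 0.00865833 per month; n = 22·12 = 264.
FV-annuity factor × (1+i) = 1017.854512; PMT = 585500 / 1017.854512 = 575.2296

$575.23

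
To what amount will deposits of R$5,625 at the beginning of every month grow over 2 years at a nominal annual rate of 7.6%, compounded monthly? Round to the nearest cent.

R$146,225.00

i = 0.076/12 = 0.00633333 per month; n = 2·12 = 24.
FV = 5625 × [(1+0.00633333)^24 − 1] / 0.00633333 × (1+i) = 5625 × 25.995556 = 146,225.0050
(annuity-due: payments at period start, so ×(1+i).)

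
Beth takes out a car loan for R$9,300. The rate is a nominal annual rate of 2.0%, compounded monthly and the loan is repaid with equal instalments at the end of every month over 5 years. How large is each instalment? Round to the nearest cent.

R$163.01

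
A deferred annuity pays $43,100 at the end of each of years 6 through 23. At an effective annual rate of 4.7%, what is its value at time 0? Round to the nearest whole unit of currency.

$409,999

PV at t=5 (ordinary 18-year annuity): 43100 × a(18|0.047) = 43100 × 11.968478 = 515,841.3986
PV₀ = 515,841.3986 / (1+0.047)^5 = 515,841.3986 / 1.258153 = 409,998.9881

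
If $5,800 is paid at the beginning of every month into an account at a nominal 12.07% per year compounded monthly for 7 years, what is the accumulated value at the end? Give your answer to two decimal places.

$767,616.46

Periodic rate i = 0.1207/12 = 0.0100583; n = 7 × 12 = 84 periods.
Accumulation factor s(84|0.0100583) × (1+i) = 132.347665; FV = 5800 × 132.347665 = 767,616.4551
Payments are at the start of each period, so multiply by (1+i).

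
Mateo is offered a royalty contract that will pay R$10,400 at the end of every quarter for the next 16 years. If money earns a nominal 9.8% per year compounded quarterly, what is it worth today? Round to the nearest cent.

Periodic rate i = 0.098/4 = 0.0245; n = 16 × 4 = 64 periods.
PV = PMT · [1 − (1+i)^(−n)] / i = 10400 · 32.145344 = 334,311.5798

R$334,311.58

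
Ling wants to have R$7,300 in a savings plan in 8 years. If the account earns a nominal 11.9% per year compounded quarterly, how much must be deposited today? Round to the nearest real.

R$2,857

i = 0.119/4 = 0.02975 per quarter; n = 8·4 = 32.
Discount factor = (1+0.02975)^(−32) = 0.391365; PV = 7,300 × 0.391365 = 2,856.9671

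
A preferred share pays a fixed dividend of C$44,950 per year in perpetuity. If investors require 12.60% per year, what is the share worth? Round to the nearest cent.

PV = C/r = 44950/0.126 = 356,746.0317

C$356,746.03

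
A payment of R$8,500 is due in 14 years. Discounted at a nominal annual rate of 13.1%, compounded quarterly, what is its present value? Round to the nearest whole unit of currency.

With 4 periods per year: i = 0.03275, n = 56.
Discount factor = (1+0.03275)^(−56) = 0.164539; PV = 8,500 × 0.164539 = 1,398.5807

R$1,399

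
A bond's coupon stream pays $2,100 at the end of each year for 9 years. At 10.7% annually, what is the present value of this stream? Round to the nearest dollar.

$11,765

Annuity factor a(9|0.107) = 5.602210; PV = 2100 × 5.602210 = 11,764.6409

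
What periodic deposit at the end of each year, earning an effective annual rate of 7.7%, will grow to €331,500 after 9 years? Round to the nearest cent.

€26,880.80

FV-annuity factor = 12.332223; PMT = 331500 / 12.332223 = 26,880.7974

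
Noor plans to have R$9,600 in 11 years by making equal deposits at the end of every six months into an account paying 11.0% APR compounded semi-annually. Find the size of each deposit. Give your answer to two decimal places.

Periodic rate i = 0.11/2 = 0.055; n = 11 × 2 = 22 periods.
FV-annuity factor = 40.864310; PMT = 9600 / 40.864310 = 234.9238

R$234.92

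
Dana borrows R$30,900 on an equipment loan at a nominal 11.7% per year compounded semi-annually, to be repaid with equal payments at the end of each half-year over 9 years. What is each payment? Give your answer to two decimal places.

With 2 periods per year: i = 0.0585, n = 18.
PMT = 30900 / ( [1 − (1+0.0585)^(−18)] / 0.0585 ) = 30900 / 10.950620 = 2,821.7581

R$2,821.76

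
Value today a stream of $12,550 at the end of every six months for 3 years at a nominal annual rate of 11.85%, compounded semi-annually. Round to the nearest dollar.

With 2 periods per year: i = 0.05925, n = 6.
PV = PMT · [1 − (1+i)^(−n)] / i = 12550 · 4.928933 = 61,858.1085

$61,858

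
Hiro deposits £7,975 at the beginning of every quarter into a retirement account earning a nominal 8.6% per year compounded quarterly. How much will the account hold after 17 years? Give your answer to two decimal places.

i = 0.086/4 = 0.0215 per quarter; n = 17·4 = 68.
FV = 7975 × [(1+0.0215)^68 − 1] / 0.0215 × (1+i) = 7975 × 154.329255 = 1,230,775.8074
(Beginning-of-period payments → annuity-due factor ×(1+i).)

£1,230,775.81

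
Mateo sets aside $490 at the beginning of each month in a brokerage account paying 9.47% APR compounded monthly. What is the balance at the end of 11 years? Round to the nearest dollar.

$114,051

With 12 periods per year: i = 0.00789167, n = 132.
FV = 490 × [(1+0.00789167)^132 − 1] / 0.00789167 × (1+i) = 490 × 232.758023 = 114,051.4310
Payments are at the start of each period, so multiply by (1+i).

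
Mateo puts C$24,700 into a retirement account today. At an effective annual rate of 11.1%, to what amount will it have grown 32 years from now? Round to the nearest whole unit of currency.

C$717,046

FV = 24,700 × (1 + 0.111)^32 = 717,045.7060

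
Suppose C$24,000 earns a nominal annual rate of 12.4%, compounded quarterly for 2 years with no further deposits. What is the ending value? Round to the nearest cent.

C$30,639.42

i = 0.124/4 = 0.031 per quarter; n = 2·4 = 8.
FV = PV·(1+i)^n = 24,000 × 1.276643 = 30,639.4217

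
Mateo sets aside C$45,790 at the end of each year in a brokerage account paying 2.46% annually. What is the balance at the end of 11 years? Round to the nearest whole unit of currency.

C$570,449

FV = PMT · [(1+i)^n − 1] / i = 45790 · 12.457938 = 570,448.9590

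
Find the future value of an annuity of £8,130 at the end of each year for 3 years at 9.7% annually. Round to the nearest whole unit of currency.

£26,832

FV = 8130 × [(1+0.097)^3 − 1] / 0.097 = 8130 × 3.300409 = 26,832.3252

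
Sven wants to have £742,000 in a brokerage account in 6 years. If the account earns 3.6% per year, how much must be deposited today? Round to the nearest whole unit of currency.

£600,130

Discount factor = (1+0.036)^(−6) = 0.808801; PV = 742,000 × 0.808801 = 600,130.0490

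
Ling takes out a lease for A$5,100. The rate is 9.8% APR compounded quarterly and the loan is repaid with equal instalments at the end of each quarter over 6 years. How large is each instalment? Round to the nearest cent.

i = 0.098/4 = 0.0245 per quarter; n = 6·4 = 24.
PMT = 5100 / ( [1 − (1+0.0245)^(−24)] / 0.0245 ) = 5100 / 17.984176 = 283.5826

A$283.58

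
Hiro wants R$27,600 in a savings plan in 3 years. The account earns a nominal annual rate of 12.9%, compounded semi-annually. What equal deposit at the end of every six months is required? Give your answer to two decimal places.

Periodic rate i = 0.129/2 = 0.0645; n = 3 × 2 = 6 periods.
PMT = 27600 / ( [(1+0.0645)^6 − 1] / 0.0645 ) = 27600 / 7.054835 = 3,912.2106

R$3,912.21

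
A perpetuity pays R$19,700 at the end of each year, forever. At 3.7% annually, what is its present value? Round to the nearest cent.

R$532,432.43

PV = C/r = 19700/0.037 = 532,432.4324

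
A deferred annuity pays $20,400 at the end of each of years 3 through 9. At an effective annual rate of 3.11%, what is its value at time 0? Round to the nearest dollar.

Value one period before first payment (t=2): 20400 × [1 − (1+0.0311)^(−7)] / 0.0311 = 20400 × 6.204536 = 126,572.5258
PV₀ = 126,572.5258 / (1+0.0311)^2 = 126,572.5258 / 1.063167 = 119,052.3228

$119,052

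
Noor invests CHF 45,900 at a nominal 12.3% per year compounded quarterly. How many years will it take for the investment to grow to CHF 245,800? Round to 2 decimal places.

Periodic rate i = 0.123/4 = 0.03075.
(1+i)^n = 245800/45900 = 5.35512, so n = ln 5.35512 / ln 1.03075 = 55.4056 quarters
= 55.4056/4 years

13.85 years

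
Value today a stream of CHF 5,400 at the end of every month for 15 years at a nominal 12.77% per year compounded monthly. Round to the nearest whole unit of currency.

With 12 periods per year: i = 0.0106417, n = 180.
PV = PMT · [1 − (1+i)^(−n)] / i = 5400 · 79.990652 = 431,949.5190

CHF 431,950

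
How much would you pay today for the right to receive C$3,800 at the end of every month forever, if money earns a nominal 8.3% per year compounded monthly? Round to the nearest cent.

Periodic rate i = 0.083/12 = 0.00691667.
PV = C/r = 3800/0.00691667 = 549,397.5904

C$549,397.59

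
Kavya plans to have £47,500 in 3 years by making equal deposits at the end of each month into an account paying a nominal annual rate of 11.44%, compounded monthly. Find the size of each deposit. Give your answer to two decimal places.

Periodic rate i = 0.1144/12 = 0.00953333; n = 3 × 12 = 36 periods.
FV-annuity factor = 42.709226; PMT = 47500 / 42.709226 = 1,112.1719

£1,112.17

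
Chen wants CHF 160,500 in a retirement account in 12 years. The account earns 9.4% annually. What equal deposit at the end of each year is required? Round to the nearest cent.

PMT = 160500 / ( [(1+0.094)^12 − 1] / 0.094 ) = 160500 / 20.628256 = 7,780.5901

CHF 7,780.59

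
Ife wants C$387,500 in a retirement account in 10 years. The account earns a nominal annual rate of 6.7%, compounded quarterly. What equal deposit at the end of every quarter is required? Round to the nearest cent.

With 4 periods per year: i = 0.01675, n = 40.
PMT = 387500 / ( [(1+0.01675)^40 − 1] / 0.01675 ) = 387500 / 56.323736 = 6,879.8704

C$6,879.87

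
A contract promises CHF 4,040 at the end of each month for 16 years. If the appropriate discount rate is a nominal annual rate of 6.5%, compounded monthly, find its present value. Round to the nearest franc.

i = 0.065/12 = 0.00541667 per month; n = 16·12 = 192.
PV = PMT · [1 − (1+i)^(−n)] / i = 4040 · 119.178820 = 481,482.4325

CHF 481,482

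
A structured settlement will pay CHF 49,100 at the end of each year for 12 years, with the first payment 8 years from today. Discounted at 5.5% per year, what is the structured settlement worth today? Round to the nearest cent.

CHF 290,902.10

Value one period before first payment (t=7): 49100 × [1 − (1+0.055)^(−12)] / 0.055 = 49100 × 8.618518 = 423,169.2264
Discount back 7 years: 423,169.2264 × (1+0.055)^(−7) = 423,169.2264 × 0.687437 = 290,902.1025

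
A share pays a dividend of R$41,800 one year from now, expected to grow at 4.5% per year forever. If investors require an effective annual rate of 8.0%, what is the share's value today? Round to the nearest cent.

R$1,194,285.71

PV = PMT / (i − g) = 41800 / (0.08 − 0.045) = 41800 / 0.035000 = 1,194,285.7143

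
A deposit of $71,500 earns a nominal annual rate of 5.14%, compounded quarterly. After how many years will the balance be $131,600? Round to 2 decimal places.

11.95 years

Periodic rate i = 0.0514/4 = 0.01285.
n = ln(131600/71500) / ln(1+0.01285) = ln(1.84056) / 0.012768 = 47.7806 quarters
= 47.7806/4 years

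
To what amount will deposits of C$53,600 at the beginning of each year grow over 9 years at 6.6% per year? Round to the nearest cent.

Accumulation factor s(9|0.066) × (1+i) = 12.558149; FV = 53600 × 12.558149 = 673,116.7838
(Beginning-of-period payments → annuity-due factor ×(1+i).)

C$673,116.78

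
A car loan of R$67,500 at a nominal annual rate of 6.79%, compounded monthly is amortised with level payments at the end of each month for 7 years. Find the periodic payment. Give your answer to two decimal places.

R$1,011.84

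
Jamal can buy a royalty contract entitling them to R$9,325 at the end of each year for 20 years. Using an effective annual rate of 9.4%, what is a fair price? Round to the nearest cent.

R$82,751.80

PV = 9325 × [1 − (1+0.094)^(−20)] / 0.094 = 9325 × 8.874188 = 82,751.8002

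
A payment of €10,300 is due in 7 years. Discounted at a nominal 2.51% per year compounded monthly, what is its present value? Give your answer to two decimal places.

€8,641.94

With 12 periods per year: i = 0.00209167, n = 84.
Discount factor = (1+0.00209167)^(−84) = 0.839024; PV = 10,300 × 0.839024 = 8,641.9426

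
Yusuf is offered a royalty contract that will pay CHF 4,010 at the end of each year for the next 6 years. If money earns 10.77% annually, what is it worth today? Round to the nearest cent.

CHF 17,077.45

Annuity factor a(6|0.1077) = 4.258717; PV = 4010 × 4.258717 = 17,077.4546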